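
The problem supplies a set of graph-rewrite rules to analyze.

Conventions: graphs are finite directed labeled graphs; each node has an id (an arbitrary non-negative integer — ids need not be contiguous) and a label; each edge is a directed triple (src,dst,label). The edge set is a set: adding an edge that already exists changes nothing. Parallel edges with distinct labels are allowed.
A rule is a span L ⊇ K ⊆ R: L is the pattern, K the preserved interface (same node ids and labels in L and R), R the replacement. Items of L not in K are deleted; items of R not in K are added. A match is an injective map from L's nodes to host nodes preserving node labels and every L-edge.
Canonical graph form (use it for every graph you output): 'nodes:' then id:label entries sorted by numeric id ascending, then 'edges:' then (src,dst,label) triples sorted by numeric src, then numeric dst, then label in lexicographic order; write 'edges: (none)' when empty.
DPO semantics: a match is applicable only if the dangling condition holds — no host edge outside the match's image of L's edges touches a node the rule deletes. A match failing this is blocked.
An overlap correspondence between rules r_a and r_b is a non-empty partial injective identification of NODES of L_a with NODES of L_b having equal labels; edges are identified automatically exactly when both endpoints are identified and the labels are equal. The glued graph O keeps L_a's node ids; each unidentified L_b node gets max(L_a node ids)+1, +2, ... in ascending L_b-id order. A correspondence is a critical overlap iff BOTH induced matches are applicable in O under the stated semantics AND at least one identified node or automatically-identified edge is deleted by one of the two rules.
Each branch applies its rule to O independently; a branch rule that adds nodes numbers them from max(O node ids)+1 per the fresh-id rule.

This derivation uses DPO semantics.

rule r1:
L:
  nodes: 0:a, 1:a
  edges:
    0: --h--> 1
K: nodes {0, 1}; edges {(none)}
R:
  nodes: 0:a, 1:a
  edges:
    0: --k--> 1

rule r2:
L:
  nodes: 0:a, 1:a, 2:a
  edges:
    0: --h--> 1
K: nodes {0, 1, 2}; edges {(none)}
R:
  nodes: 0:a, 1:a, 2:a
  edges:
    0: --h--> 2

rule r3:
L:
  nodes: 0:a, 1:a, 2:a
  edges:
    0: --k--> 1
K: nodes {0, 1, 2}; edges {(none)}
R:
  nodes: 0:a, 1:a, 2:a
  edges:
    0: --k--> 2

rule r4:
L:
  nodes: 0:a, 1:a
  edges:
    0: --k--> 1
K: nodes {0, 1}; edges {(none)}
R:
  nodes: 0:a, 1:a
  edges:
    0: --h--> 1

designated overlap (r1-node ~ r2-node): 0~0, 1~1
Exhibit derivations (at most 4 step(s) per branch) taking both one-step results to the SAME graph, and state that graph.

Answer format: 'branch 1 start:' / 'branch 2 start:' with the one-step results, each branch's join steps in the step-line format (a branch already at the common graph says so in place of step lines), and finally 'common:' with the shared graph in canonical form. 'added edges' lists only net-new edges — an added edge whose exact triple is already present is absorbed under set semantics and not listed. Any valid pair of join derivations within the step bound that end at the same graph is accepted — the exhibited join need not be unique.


branch 1 start:
nodes: 0:a, 1:a, 2:a
edges: (0,1,k)
branch 2 start:
nodes: 0:a, 1:a, 2:a
edges: (0,2,h)
branch 1 step 1: rule r4; match: 0->0, 1->1; deleted nodes (none); deleted edges (0,1,k); added nodes (none); added edges (0,1,h); result: nodes: 0:a, 1:a, 2:a edges: (0,1,h)
branch 2 step 1: rule r2; match: 0->0, 1->2, 2->1; deleted nodes (none); deleted edges (0,2,h); added nodes (none); added edges (0,1,h); result: nodes: 0:a, 1:a, 2:a edges: (0,1,h)
common:
nodes: 0:a, 1:a, 2:a
edges: (0,1,h)


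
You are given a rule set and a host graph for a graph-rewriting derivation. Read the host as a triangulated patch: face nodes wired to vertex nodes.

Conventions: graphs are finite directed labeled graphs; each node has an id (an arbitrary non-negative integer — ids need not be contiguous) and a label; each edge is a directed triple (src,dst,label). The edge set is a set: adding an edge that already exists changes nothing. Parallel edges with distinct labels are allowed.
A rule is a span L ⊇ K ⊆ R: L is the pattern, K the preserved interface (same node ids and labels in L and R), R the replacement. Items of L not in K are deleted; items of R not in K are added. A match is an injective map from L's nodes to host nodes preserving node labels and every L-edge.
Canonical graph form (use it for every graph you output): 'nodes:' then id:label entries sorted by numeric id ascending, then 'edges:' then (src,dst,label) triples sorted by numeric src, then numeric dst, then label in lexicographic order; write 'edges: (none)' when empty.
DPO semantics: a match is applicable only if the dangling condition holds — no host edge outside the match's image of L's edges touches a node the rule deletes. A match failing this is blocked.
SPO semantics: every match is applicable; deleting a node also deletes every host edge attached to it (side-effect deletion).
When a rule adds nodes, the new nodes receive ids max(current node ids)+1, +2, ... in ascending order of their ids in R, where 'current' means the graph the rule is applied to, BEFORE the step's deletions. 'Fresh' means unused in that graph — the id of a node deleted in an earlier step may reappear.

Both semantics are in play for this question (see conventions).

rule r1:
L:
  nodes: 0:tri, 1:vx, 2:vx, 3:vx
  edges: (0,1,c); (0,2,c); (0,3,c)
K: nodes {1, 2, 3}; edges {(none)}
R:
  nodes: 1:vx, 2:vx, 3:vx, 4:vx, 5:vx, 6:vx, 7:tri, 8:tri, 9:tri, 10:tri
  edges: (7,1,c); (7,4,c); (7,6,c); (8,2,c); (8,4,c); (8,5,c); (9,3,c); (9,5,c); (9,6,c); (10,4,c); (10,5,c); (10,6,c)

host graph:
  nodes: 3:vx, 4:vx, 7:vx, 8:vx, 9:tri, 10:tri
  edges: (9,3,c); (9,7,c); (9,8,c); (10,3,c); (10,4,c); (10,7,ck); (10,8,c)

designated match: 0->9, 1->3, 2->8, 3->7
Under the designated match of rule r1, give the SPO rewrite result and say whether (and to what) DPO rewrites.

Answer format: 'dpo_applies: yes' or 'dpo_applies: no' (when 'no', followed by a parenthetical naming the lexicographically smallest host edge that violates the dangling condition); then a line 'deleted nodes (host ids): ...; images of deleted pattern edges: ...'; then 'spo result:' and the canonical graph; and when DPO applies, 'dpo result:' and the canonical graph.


dpo_applies: yes
deleted nodes (host ids): 9; images of deleted pattern edges: (9,3,c); (9,7,c); (9,8,c)
spo result:
nodes: 3:vx, 4:vx, 7:vx, 8:vx, 10:tri, 11:vx, 12:vx, 13:vx, 14:tri, 15:tri, 16:tri, 17:tri
edges: (10,3,c); (10,4,c); (10,7,ck); (10,8,c); (14,3,c); (14,11,c); (14,13,c); (15,8,c); (15,11,c); (15,12,c); (16,7,c); (16,12,c); (16,13,c); (17,11,c); (17,12,c); (17,13,c)
dpo result:
nodes: 3:vx, 4:vx, 7:vx, 8:vx, 10:tri, 11:vx, 12:vx, 13:vx, 14:tri, 15:tri, 16:tri, 17:tri
edges: (10,3,c); (10,4,c); (10,7,ck); (10,8,c); (14,3,c); (14,11,c); (14,13,c); (15,8,c); (15,11,c); (15,12,c); (16,7,c); (16,12,c); (16,13,c); (17,11,c); (17,12,c); (17,13,c)


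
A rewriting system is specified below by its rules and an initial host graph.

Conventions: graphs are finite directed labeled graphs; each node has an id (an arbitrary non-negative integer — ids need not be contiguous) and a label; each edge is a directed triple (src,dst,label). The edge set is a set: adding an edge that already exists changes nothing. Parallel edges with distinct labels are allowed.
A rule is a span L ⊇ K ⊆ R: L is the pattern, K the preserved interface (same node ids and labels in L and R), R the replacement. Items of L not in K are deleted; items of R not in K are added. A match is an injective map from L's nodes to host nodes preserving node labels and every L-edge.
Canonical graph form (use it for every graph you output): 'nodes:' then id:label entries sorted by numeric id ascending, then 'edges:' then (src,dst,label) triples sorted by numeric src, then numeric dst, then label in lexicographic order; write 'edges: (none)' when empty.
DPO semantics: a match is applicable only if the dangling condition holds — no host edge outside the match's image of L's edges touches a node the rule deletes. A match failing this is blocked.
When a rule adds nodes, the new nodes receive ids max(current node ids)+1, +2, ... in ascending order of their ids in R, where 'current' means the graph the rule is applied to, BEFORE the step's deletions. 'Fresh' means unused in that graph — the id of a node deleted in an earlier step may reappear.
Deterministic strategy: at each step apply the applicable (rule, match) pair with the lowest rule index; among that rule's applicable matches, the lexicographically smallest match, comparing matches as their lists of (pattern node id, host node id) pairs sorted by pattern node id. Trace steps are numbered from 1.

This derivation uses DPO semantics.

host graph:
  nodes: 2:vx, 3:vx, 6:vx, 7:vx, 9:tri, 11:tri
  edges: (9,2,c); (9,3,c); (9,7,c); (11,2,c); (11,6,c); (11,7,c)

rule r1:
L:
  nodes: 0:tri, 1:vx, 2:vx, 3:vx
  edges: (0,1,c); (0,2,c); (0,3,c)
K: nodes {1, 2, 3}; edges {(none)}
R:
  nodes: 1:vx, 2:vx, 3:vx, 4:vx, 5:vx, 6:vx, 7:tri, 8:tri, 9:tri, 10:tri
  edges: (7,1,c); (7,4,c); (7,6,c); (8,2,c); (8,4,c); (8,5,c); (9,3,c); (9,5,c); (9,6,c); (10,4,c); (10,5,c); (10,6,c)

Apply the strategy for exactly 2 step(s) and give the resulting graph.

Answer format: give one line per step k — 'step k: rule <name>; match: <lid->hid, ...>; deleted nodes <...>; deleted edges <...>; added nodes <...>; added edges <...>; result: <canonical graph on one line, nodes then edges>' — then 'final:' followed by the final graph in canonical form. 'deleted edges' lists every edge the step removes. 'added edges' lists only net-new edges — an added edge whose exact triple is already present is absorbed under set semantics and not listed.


step 1: rule r1; match: 0->9, 1->2, 2->3, 3->7; deleted nodes 9; deleted edges (9,2,c); (9,3,c); (9,7,c); added nodes 12, 13, 14, 15, 16, 17, 18; added edges (15,2,c); (15,12,c); (15,14,c); (16,3,c); (16,12,c); (16,13,c); (17,7,c); (17,13,c); (17,14,c); (18,12,c); (18,13,c); (18,14,c); result: nodes: 2:vx, 3:vx, 6:vx, 7:vx, 11:tri, 12:vx, 13:vx, 14:vx, 15:tri, 16:tri, 17:tri, 18:tri edges: (11,2,c); (11,6,c); (11,7,c); (15,2,c); (15,12,c); (15,14,c); (16,3,c); (16,12,c); (16,13,c); (17,7,c); (17,13,c); (17,14,c); (18,12,c); (18,13,c); (18,14,c)
step 2: rule r1; match: 0->11, 1->2, 2->6, 3->7; deleted nodes 11; deleted edges (11,2,c); (11,6,c); (11,7,c); added nodes 19, 20, 21, 22, 23, 24, 25; added edges (22,2,c); (22,19,c); (22,21,c); (23,6,c); (23,19,c); (23,20,c); (24,7,c); (24,20,c); (24,21,c); (25,19,c); (25,20,c); (25,21,c); result: nodes: 2:vx, 3:vx, 6:vx, 7:vx, 12:vx, 13:vx, 14:vx, 15:tri, 16:tri, 17:tri, 18:tri, 19:vx, 20:vx, 21:vx, 22:tri, 23:tri, 24:tri, 25:tri edges: (15,2,c); (15,12,c); (15,14,c); (16,3,c); (16,12,c); (16,13,c); (17,7,c); (17,13,c); (17,14,c); (18,12,c); (18,13,c); (18,14,c); (22,2,c); (22,19,c); (22,21,c); (23,6,c); (23,19,c); (23,20,c); (24,7,c); (24,20,c); (24,21,c); (25,19,c); (25,20,c); (25,21,c)
final:
nodes: 2:vx, 3:vx, 6:vx, 7:vx, 12:vx, 13:vx, 14:vx, 15:tri, 16:tri, 17:tri, 18:tri, 19:vx, 20:vx, 21:vx, 22:tri, 23:tri, 24:tri, 25:tri
edges: (15,2,c); (15,12,c); (15,14,c); (16,3,c); (16,12,c); (16,13,c); (17,7,c); (17,13,c); (17,14,c); (18,12,c); (18,13,c); (18,14,c); (22,2,c); (22,19,c); (22,21,c); (23,6,c); (23,19,c); (23,20,c); (24,7,c); (24,20,c); (24,21,c); (25,19,c); (25,20,c); (25,21,c)


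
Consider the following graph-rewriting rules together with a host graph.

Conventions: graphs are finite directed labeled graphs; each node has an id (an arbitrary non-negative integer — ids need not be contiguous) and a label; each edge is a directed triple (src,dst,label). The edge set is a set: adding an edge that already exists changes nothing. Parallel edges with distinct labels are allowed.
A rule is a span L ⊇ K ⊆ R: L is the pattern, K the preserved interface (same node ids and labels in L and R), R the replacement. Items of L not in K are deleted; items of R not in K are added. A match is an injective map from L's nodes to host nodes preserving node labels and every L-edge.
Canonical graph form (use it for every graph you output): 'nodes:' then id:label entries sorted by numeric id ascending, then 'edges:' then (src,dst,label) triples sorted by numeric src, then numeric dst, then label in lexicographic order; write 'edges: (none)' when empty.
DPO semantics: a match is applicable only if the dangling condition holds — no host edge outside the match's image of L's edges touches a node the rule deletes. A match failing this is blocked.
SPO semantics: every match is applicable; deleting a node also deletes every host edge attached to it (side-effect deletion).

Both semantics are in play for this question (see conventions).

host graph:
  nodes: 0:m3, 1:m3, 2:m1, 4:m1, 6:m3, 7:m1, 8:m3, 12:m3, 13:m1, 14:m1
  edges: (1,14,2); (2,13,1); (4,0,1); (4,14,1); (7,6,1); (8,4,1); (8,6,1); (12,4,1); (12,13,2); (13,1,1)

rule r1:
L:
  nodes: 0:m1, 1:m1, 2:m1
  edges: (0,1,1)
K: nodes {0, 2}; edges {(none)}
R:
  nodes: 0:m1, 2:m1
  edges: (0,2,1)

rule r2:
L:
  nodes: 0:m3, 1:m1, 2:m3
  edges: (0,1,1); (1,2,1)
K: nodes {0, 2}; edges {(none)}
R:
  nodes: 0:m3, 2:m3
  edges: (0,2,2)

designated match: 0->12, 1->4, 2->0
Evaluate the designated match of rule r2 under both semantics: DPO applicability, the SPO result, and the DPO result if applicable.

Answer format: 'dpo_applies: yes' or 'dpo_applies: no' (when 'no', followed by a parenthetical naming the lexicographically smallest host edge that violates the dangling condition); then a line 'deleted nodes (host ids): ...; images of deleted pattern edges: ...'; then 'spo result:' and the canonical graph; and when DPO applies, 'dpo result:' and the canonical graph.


dpo_applies: no
(the rule deletes node 4, which keeps host edge (4,14,1) outside the match image — the dangling condition fails, DPO blocks; SPO proceeds and side-deletes such edges)
deleted nodes (host ids): 4; images of deleted pattern edges: (4,0,1); (12,4,1)
spo result:
nodes: 0:m3, 1:m3, 2:m1, 6:m3, 7:m1, 8:m3, 12:m3, 13:m1, 14:m1
edges: (1,14,2); (2,13,1); (7,6,1); (8,6,1); (12,0,2); (12,13,2); (13,1,1)


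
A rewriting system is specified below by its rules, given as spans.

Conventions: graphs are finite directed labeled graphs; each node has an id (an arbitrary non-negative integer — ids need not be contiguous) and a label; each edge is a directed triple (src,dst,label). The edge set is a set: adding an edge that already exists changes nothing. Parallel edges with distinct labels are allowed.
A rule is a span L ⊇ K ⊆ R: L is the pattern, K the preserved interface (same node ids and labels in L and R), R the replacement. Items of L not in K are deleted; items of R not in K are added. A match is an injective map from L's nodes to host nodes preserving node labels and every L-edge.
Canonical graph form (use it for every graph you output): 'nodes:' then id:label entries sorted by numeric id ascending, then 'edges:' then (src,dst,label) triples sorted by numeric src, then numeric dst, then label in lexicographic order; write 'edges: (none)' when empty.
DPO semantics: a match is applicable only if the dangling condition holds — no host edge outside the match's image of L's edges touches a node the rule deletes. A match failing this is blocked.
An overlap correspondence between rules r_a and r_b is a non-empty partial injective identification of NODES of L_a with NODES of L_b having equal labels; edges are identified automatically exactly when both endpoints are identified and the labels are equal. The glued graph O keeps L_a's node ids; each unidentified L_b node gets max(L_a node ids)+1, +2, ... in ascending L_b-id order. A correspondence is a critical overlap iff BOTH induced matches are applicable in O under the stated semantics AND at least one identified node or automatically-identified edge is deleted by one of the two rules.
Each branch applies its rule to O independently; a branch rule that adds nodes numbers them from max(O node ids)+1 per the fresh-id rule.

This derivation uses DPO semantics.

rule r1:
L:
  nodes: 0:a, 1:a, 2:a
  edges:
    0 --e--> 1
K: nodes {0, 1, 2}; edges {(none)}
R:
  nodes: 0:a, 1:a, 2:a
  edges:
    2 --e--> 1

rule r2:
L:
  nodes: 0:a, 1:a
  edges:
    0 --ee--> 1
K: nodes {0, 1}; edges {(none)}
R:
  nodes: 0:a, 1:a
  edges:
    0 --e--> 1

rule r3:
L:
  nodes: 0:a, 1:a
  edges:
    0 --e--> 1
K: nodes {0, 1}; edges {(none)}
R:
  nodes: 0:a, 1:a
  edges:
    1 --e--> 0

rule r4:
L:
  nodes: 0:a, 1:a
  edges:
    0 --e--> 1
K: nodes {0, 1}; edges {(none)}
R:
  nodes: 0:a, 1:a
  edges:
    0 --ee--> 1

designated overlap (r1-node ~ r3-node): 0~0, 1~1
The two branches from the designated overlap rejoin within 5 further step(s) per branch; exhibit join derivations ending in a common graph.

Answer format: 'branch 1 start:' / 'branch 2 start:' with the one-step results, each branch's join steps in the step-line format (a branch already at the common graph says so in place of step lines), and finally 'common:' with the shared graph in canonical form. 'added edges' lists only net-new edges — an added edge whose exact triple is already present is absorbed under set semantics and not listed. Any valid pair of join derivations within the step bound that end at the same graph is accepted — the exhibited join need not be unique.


branch 1 start:
nodes: 0:a, 1:a, 2:a
edges: (2,1,e)
branch 2 start:
nodes: 0:a, 1:a, 2:a
edges: (1,0,e)
branch 1 step 1: rule r1; match: 0->2, 1->1, 2->0; deleted nodes (none); deleted edges (2,1,e); added nodes (none); added edges (0,1,e); result: nodes: 0:a, 1:a, 2:a edges: (0,1,e)
branch 2 step 1: rule r3; match: 0->1, 1->0; deleted nodes (none); deleted edges (1,0,e); added nodes (none); added edges (0,1,e); result: nodes: 0:a, 1:a, 2:a edges: (0,1,e)
common:
nodes: 0:a, 1:a, 2:a
edges: (0,1,e)


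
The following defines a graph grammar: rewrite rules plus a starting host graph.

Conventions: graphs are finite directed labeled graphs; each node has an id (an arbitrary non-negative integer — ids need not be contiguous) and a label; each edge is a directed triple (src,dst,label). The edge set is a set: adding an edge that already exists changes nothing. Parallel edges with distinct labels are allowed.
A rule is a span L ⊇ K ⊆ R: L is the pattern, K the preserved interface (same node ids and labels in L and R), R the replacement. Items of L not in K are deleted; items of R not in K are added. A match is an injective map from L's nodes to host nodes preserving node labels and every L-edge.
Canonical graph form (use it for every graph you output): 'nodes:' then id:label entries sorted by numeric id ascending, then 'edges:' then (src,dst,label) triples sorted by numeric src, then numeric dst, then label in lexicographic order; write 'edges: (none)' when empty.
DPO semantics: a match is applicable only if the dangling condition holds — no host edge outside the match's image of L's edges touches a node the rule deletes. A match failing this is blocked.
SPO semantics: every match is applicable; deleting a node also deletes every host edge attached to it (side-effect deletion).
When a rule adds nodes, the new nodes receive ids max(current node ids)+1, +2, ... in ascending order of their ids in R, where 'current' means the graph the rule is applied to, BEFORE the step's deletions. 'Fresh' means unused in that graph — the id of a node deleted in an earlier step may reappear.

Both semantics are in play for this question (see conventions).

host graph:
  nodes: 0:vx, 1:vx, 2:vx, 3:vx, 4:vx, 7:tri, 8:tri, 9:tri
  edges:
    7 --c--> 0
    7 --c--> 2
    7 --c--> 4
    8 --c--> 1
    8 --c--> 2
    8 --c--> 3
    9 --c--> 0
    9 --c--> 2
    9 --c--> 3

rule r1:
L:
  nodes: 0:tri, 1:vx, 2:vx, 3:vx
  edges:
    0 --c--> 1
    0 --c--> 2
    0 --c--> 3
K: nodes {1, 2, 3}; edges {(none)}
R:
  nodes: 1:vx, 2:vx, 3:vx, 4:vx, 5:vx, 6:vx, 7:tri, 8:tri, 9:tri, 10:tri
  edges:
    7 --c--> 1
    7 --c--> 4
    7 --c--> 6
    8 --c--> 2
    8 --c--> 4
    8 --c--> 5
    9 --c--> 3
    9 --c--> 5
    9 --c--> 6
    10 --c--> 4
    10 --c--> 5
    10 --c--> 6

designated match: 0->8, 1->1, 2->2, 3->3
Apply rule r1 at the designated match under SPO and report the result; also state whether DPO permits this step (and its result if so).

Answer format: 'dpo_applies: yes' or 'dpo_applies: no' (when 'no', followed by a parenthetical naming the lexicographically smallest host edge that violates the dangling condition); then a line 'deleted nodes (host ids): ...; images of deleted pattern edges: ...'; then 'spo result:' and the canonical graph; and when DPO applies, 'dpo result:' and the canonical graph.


dpo_applies: yes
deleted nodes (host ids): 8; images of deleted pattern edges: (8,1,c); (8,2,c); (8,3,c)
spo result:
nodes: 0:vx, 1:vx, 2:vx, 3:vx, 4:vx, 7:tri, 9:tri, 10:vx, 11:vx, 12:vx, 13:tri, 14:tri, 15:tri, 16:tri
edges: (7,0,c); (7,2,c); (7,4,c); (9,0,c); (9,2,c); (9,3,c); (13,1,c); (13,10,c); (13,12,c); (14,2,c); (14,10,c); (14,11,c); (15,3,c); (15,11,c); (15,12,c); (16,10,c); (16,11,c); (16,12,c)
dpo result:
nodes: 0:vx, 1:vx, 2:vx, 3:vx, 4:vx, 7:tri, 9:tri, 10:vx, 11:vx, 12:vx, 13:tri, 14:tri, 15:tri, 16:tri
edges: (7,0,c); (7,2,c); (7,4,c); (9,0,c); (9,2,c); (9,3,c); (13,1,c); (13,10,c); (13,12,c); (14,2,c); (14,10,c); (14,11,c); (15,3,c); (15,11,c); (15,12,c); (16,10,c); (16,11,c); (16,12,c)


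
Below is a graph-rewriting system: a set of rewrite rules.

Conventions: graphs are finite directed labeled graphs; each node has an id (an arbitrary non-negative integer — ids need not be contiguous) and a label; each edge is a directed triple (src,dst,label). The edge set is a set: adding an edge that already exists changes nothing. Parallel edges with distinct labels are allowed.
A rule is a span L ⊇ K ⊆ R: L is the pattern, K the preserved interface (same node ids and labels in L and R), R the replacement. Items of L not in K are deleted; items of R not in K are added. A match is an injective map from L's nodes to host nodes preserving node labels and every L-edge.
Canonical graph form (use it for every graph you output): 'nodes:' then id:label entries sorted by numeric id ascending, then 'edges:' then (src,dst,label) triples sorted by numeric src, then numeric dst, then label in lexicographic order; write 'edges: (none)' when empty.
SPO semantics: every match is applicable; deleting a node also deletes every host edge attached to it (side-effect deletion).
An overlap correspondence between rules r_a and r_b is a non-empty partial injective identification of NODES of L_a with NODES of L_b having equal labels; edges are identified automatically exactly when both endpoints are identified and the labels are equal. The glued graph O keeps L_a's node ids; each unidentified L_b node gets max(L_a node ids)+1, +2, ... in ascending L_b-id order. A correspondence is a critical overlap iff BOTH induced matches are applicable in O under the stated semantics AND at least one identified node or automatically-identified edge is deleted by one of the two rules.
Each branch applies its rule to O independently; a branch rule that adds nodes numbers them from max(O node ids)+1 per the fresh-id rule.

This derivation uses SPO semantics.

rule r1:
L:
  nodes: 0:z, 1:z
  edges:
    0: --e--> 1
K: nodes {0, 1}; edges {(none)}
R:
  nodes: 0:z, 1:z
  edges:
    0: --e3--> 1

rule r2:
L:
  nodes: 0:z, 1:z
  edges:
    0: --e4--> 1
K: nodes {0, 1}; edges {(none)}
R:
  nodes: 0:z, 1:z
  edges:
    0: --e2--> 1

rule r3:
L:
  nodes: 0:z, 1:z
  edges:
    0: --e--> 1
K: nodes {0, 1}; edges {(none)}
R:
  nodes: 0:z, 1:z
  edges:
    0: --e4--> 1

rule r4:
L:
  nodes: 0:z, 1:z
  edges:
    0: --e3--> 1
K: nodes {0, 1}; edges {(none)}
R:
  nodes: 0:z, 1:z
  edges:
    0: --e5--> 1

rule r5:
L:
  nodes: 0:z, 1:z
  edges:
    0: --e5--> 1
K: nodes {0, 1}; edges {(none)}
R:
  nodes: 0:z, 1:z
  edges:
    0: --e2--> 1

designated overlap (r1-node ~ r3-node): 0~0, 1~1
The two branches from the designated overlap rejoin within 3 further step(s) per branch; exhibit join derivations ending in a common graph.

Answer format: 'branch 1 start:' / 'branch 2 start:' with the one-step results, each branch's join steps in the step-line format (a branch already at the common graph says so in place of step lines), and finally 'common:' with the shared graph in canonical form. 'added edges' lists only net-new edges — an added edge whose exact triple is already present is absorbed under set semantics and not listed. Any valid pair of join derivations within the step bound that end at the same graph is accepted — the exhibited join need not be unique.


branch 1 start:
nodes: 0:z, 1:z
edges: (0,1,e3)
branch 2 start:
nodes: 0:z, 1:z
edges: (0,1,e4)
branch 1 step 1: rule r4; match: 0->0, 1->1; deleted nodes (none); deleted edges (0,1,e3); added nodes (none); added edges (0,1,e5); result: nodes: 0:z, 1:z edges: (0,1,e5)
branch 1 step 2: rule r5; match: 0->0, 1->1; deleted nodes (none); deleted edges (0,1,e5); added nodes (none); added edges (0,1,e2); result: nodes: 0:z, 1:z edges: (0,1,e2)
branch 2 step 1: rule r2; match: 0->0, 1->1; deleted nodes (none); deleted edges (0,1,e4); added nodes (none); added edges (0,1,e2); result: nodes: 0:z, 1:z edges: (0,1,e2)
common:
nodes: 0:z, 1:z
edges: (0,1,e2)


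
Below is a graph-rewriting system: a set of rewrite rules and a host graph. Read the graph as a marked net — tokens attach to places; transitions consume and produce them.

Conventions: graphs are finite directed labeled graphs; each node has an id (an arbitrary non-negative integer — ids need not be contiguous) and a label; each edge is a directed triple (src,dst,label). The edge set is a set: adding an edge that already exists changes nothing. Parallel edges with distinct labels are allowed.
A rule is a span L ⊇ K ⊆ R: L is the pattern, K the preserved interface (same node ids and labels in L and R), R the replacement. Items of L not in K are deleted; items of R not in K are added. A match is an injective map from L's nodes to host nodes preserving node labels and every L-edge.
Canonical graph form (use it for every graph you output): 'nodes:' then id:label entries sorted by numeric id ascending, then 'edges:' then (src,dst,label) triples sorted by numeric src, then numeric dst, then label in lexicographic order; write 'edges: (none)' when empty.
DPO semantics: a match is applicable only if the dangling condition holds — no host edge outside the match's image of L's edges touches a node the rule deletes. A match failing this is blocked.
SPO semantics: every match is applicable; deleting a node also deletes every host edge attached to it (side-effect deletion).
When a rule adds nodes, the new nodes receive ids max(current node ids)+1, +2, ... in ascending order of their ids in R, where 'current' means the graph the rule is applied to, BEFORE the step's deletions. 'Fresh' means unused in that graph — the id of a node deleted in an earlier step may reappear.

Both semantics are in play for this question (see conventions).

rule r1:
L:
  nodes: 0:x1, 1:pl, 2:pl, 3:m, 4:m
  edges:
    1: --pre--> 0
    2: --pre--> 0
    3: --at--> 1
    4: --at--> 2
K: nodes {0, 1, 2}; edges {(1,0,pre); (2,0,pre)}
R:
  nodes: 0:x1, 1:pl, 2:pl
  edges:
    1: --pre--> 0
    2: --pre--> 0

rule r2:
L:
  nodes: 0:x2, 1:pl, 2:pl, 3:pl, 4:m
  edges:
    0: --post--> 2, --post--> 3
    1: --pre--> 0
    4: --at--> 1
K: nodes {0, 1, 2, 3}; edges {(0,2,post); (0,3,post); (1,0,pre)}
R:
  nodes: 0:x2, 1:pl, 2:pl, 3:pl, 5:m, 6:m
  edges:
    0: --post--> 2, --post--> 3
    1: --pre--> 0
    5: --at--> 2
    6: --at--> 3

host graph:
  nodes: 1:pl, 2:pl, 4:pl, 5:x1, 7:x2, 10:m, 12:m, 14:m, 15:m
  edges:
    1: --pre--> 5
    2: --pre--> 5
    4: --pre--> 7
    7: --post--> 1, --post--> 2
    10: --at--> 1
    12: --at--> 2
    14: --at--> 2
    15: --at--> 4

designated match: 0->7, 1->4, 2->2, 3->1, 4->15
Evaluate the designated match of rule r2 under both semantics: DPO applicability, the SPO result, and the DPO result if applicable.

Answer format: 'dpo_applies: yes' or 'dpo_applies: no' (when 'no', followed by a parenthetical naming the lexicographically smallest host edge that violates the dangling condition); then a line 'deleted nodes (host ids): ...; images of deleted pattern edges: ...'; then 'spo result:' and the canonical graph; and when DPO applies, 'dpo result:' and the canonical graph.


dpo_applies: yes
deleted nodes (host ids): 15; images of deleted pattern edges: (15,4,at)
spo result:
nodes: 1:pl, 2:pl, 4:pl, 5:x1, 7:x2, 10:m, 12:m, 14:m, 16:m, 17:m
edges: (1,5,pre); (2,5,pre); (4,7,pre); (7,1,post); (7,2,post); (10,1,at); (12,2,at); (14,2,at); (16,2,at); (17,1,at)
dpo result:
nodes: 1:pl, 2:pl, 4:pl, 5:x1, 7:x2, 10:m, 12:m, 14:m, 16:m, 17:m
edges: (1,5,pre); (2,5,pre); (4,7,pre); (7,1,post); (7,2,post); (10,1,at); (12,2,at); (14,2,at); (16,2,at); (17,1,at)


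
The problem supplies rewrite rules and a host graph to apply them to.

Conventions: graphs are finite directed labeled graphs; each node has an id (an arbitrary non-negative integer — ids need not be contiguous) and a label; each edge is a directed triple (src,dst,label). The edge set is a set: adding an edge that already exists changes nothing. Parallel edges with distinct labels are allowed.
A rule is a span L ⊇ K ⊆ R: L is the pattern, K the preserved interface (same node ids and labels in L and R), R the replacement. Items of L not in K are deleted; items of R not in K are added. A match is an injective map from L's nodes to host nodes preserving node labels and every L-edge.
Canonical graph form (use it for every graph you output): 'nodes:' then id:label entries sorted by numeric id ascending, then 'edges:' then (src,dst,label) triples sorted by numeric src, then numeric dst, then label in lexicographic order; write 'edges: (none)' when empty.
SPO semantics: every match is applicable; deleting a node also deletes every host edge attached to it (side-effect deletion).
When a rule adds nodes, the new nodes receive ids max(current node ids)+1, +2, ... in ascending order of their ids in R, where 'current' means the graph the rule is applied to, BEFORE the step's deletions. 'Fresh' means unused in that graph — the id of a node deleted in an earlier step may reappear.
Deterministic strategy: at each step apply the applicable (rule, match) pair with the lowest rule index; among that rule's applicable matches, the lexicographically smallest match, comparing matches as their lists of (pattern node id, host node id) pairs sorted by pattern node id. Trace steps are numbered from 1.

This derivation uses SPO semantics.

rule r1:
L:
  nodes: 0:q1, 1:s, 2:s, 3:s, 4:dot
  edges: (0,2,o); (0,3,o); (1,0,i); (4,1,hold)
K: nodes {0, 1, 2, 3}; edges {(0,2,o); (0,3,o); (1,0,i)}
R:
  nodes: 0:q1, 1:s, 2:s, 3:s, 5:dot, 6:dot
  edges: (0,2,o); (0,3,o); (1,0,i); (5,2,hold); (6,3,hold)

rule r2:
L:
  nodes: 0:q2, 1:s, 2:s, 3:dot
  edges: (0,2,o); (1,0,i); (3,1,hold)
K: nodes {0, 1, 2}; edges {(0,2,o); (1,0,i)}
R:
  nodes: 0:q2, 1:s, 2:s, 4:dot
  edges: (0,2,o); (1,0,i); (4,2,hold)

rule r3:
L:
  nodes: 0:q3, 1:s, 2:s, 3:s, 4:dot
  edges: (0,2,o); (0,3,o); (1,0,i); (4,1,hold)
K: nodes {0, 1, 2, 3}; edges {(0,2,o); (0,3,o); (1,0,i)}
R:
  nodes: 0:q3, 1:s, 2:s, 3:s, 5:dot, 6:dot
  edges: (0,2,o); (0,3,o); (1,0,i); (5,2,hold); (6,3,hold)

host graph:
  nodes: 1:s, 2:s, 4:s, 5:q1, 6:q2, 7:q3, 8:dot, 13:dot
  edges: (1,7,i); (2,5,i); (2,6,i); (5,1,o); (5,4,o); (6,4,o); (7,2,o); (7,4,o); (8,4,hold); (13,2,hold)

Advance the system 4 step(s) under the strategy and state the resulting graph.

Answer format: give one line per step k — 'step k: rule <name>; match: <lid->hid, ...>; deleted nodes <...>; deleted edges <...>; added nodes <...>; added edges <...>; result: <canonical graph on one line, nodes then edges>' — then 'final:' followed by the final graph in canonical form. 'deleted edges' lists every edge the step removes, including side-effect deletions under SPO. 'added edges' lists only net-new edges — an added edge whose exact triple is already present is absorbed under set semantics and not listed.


step 1: rule r1; match: 0->5, 1->2, 2->1, 3->4, 4->13; deleted nodes 13; deleted edges (13,2,hold); added nodes 14, 15; added edges (14,1,hold); (15,4,hold); result: nodes: 1:s, 2:s, 4:s, 5:q1, 6:q2, 7:q3, 8:dot, 14:dot, 15:dot edges: (1,7,i); (2,5,i); (2,6,i); (5,1,o); (5,4,o); (6,4,o); (7,2,o); (7,4,o); (8,4,hold); (14,1,hold); (15,4,hold)
step 2: rule r3; match: 0->7, 1->1, 2->2, 3->4, 4->14; deleted nodes 14; deleted edges (14,1,hold); added nodes 16, 17; added edges (16,2,hold); (17,4,hold); result: nodes: 1:s, 2:s, 4:s, 5:q1, 6:q2, 7:q3, 8:dot, 15:dot, 16:dot, 17:dot edges: (1,7,i); (2,5,i); (2,6,i); (5,1,o); (5,4,o); (6,4,o); (7,2,o); (7,4,o); (8,4,hold); (15,4,hold); (16,2,hold); (17,4,hold)
step 3: rule r1; match: 0->5, 1->2, 2->1, 3->4, 4->16; deleted nodes 16; deleted edges (16,2,hold); added nodes 18, 19; added edges (18,1,hold); (19,4,hold); result: nodes: 1:s, 2:s, 4:s, 5:q1, 6:q2, 7:q3, 8:dot, 15:dot, 17:dot, 18:dot, 19:dot edges: (1,7,i); (2,5,i); (2,6,i); (5,1,o); (5,4,o); (6,4,o); (7,2,o); (7,4,o); (8,4,hold); (15,4,hold); (17,4,hold); (18,1,hold); (19,4,hold)
step 4: rule r3; match: 0->7, 1->1, 2->2, 3->4, 4->18; deleted nodes 18; deleted edges (18,1,hold); added nodes 20, 21; added edges (20,2,hold); (21,4,hold); result: nodes: 1:s, 2:s, 4:s, 5:q1, 6:q2, 7:q3, 8:dot, 15:dot, 17:dot, 19:dot, 20:dot, 21:dot edges: (1,7,i); (2,5,i); (2,6,i); (5,1,o); (5,4,o); (6,4,o); (7,2,o); (7,4,o); (8,4,hold); (15,4,hold); (17,4,hold); (19,4,hold); (20,2,hold); (21,4,hold)
final:
nodes: 1:s, 2:s, 4:s, 5:q1, 6:q2, 7:q3, 8:dot, 15:dot, 17:dot, 19:dot, 20:dot, 21:dot
edges: (1,7,i); (2,5,i); (2,6,i); (5,1,o); (5,4,o); (6,4,o); (7,2,o); (7,4,o); (8,4,hold); (15,4,hold); (17,4,hold); (19,4,hold); (20,2,hold); (21,4,hold)


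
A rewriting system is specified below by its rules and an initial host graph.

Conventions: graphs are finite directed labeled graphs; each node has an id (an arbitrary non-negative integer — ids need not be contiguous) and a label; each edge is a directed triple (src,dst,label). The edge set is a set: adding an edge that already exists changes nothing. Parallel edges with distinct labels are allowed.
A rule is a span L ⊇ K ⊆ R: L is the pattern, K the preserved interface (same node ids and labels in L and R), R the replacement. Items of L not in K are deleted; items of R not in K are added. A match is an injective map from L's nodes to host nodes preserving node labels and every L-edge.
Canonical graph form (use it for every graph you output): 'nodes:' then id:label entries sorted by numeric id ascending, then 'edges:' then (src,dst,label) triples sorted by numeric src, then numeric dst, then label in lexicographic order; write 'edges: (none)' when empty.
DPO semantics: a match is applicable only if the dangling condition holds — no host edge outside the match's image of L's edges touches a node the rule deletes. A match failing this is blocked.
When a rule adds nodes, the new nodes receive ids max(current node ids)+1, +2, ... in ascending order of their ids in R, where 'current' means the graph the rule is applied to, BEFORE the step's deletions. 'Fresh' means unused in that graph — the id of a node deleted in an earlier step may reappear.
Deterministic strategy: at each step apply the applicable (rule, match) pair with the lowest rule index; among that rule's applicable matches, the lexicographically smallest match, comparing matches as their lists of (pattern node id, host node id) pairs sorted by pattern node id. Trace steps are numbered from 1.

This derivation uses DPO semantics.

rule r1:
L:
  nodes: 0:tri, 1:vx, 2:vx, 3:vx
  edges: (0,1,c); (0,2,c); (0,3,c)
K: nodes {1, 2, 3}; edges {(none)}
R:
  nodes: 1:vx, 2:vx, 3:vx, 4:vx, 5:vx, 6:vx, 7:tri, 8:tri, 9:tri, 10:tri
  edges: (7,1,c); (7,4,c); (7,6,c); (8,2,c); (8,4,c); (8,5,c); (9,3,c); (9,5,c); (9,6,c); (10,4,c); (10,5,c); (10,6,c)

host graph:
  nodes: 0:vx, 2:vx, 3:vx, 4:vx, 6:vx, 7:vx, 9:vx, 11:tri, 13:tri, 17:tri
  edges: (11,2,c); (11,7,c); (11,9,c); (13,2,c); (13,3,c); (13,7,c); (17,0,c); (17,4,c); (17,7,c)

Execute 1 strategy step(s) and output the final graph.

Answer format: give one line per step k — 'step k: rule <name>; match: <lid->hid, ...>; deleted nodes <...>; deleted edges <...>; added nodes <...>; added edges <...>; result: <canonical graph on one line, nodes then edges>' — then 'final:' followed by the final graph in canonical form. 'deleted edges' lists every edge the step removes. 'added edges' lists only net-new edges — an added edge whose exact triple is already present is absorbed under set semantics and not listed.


step 1: rule r1; match: 0->11, 1->2, 2->7, 3->9; deleted nodes 11; deleted edges (11,2,c); (11,7,c); (11,9,c); added nodes 18, 19, 20, 21, 22, 23, 24; added edges (21,2,c); (21,18,c); (21,20,c); (22,7,c); (22,18,c); (22,19,c); (23,9,c); (23,19,c); (23,20,c); (24,18,c); (24,19,c); (24,20,c); result: nodes: 0:vx, 2:vx, 3:vx, 4:vx, 6:vx, 7:vx, 9:vx, 13:tri, 17:tri, 18:vx, 19:vx, 20:vx, 21:tri, 22:tri, 23:tri, 24:tri edges: (13,2,c); (13,3,c); (13,7,c); (17,0,c); (17,4,c); (17,7,c); (21,2,c); (21,18,c); (21,20,c); (22,7,c); (22,18,c); (22,19,c); (23,9,c); (23,19,c); (23,20,c); (24,18,c); (24,19,c); (24,20,c)
final:
nodes: 0:vx, 2:vx, 3:vx, 4:vx, 6:vx, 7:vx, 9:vx, 13:tri, 17:tri, 18:vx, 19:vx, 20:vx, 21:tri, 22:tri, 23:tri, 24:tri
edges: (13,2,c); (13,3,c); (13,7,c); (17,0,c); (17,4,c); (17,7,c); (21,2,c); (21,18,c); (21,20,c); (22,7,c); (22,18,c); (22,19,c); (23,9,c); (23,19,c); (23,20,c); (24,18,c); (24,19,c); (24,20,c)


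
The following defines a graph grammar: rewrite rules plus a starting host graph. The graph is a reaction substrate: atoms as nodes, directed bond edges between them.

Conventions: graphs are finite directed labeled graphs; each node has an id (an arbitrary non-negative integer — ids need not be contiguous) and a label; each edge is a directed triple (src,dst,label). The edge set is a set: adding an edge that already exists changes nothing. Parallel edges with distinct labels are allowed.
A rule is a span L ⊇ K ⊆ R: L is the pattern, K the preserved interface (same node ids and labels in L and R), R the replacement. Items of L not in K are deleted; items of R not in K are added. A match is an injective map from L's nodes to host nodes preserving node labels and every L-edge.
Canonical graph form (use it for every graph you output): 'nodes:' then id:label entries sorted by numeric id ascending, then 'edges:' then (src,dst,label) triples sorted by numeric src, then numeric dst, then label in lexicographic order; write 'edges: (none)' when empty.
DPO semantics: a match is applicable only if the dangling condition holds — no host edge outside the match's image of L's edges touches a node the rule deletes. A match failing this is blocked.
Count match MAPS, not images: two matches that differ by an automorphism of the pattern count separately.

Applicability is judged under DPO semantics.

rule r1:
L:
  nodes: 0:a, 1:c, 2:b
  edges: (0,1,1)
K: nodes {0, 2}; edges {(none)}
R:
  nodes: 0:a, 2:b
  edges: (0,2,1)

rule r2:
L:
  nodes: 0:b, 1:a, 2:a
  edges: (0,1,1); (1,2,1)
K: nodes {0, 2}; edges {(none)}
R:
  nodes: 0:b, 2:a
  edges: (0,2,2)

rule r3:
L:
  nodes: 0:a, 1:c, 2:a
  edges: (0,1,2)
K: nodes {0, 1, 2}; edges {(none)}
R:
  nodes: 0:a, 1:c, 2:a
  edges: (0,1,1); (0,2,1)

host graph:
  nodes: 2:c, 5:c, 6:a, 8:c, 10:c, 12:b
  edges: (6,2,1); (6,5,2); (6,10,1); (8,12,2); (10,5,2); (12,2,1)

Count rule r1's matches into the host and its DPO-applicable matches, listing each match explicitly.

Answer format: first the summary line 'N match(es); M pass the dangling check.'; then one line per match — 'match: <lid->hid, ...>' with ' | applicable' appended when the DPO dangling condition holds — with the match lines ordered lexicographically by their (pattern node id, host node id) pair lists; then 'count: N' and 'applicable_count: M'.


2 match(es); 0 pass the dangling check.
match: 0->6, 1->2, 2->12
match: 0->6, 1->10, 2->12
count: 2
applicable_count: 0


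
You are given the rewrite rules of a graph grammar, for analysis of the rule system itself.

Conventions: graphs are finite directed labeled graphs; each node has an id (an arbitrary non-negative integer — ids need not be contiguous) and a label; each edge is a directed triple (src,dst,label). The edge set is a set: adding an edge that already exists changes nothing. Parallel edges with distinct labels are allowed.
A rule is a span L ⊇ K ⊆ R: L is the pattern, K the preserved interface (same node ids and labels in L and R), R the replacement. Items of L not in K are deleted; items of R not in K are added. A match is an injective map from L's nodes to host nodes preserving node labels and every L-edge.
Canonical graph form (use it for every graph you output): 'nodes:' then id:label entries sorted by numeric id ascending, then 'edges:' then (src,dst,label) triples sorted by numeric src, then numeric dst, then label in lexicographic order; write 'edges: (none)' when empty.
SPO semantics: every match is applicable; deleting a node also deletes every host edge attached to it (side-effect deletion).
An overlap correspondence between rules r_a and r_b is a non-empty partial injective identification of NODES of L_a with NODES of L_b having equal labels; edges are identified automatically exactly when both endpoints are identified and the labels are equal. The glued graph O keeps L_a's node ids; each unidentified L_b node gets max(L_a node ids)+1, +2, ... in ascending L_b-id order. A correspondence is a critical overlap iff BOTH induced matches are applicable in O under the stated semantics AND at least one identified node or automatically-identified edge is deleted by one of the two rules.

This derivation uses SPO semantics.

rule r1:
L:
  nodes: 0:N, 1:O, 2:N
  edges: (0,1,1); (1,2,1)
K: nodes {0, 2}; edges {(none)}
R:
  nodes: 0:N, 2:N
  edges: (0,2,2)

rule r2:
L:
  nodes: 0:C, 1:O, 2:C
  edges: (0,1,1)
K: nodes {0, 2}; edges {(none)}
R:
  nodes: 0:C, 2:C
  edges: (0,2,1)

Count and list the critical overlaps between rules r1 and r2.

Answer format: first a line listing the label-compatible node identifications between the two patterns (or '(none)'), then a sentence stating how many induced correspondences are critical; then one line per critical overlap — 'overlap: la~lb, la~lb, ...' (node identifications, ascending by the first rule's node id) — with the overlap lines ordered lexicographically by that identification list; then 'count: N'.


label-compatible node identifications between L(r1) and L(r2): 1~1
1 of the induced correspondences is a critical overlap of r1 and r2.
overlap: 1~1
count: 1
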